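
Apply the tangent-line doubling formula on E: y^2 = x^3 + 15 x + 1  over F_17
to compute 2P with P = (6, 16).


Doubling: s = (3 x1^2 + a) / (2 y1)
s = (3*6^2 + 15) / (2*16) mod 17 = 15
x3 = s^2 - 2 x1 mod 17 = 15^2 - 2*6 = 9
y3 = s (x1 - x3) - y1 mod 17 = 15 * (6 - 9) - 16 = 7

2P = (9, 7)


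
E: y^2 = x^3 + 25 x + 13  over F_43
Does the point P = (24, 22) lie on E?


Check whether y^2 = x^3 + 25 x + 13 (mod 43) for (x, y) = (24, 22).
LHS: y^2 = 22^2 mod 43 = 11
RHS: x^3 + 25 x + 13 = 24^3 + 25*24 + 13 mod 43 = 32
LHS != RHS

No, not on the curve


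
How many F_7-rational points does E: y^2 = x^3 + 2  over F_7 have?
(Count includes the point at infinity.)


For each x in F_7, count y with y^2 = x^3 + 0 x + 2 mod 7:
  x = 0: RHS = 2, y in [3, 4]  -> 2 point(s)
  x = 3: RHS = 1, y in [1, 6]  -> 2 point(s)
  x = 5: RHS = 1, y in [1, 6]  -> 2 point(s)
  x = 6: RHS = 1, y in [1, 6]  -> 2 point(s)
Affine points: 8. Add the point at infinity: total = 9.

#E(F_7) = 9


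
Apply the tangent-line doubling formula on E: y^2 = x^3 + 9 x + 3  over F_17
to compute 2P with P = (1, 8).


Doubling: s = (3 x1^2 + a) / (2 y1)
s = (3*1^2 + 9) / (2*8) mod 17 = 5
x3 = s^2 - 2 x1 mod 17 = 5^2 - 2*1 = 6
y3 = s (x1 - x3) - y1 mod 17 = 5 * (1 - 6) - 8 = 1

2P = (6, 1)


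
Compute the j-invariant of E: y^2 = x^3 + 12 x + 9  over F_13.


Delta = -16(4 a^3 + 27 b^2) mod 13 = 3
-1728 * (4 a)^3 = -1728 * (4*12)^3 mod 13 = 1
j = 1 * 3^(-1) mod 13 = 9

j = 9 (mod 13)


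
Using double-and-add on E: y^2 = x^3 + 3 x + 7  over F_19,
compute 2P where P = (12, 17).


k = 2 = 10_2 (binary, LSB first: 01)
Double-and-add from P = (12, 17):
  bit 0 = 0: acc unchanged = O
  bit 1 = 1: acc = O + (0, 8) = (0, 8)

2P = (0, 8)


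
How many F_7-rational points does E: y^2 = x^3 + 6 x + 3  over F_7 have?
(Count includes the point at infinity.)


For each x in F_7, count y with y^2 = x^3 + 6 x + 3 mod 7:
  x = 2: RHS = 2, y in [3, 4]  -> 2 point(s)
  x = 4: RHS = 0, y in [0]  -> 1 point(s)
  x = 5: RHS = 4, y in [2, 5]  -> 2 point(s)
Affine points: 5. Add the point at infinity: total = 6.

#E(F_7) = 6


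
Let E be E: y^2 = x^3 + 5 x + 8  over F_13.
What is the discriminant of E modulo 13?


4 a^3 + 27 b^2 = 4*5^3 + 27*8^2 = 500 + 1728 = 2228
Delta = -16 * (2228) = -35648
Delta mod 13 = 11

Delta = 11 (mod 13)


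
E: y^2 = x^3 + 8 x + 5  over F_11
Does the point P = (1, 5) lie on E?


Check whether y^2 = x^3 + 8 x + 5 (mod 11) for (x, y) = (1, 5).
LHS: y^2 = 5^2 mod 11 = 3
RHS: x^3 + 8 x + 5 = 1^3 + 8*1 + 5 mod 11 = 3
LHS = RHS

Yes, on the curve


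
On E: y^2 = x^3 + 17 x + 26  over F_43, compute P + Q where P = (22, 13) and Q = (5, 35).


P != Q, so use the chord formula.
s = (y2 - y1) / (x2 - x1) = (22) / (26) mod 43 = 24
x3 = s^2 - x1 - x2 mod 43 = 24^2 - 22 - 5 = 33
y3 = s (x1 - x3) - y1 mod 43 = 24 * (22 - 33) - 13 = 24

P + Q = (33, 24)


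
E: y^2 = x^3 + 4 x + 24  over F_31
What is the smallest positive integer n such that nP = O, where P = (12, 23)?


Compute successive multiples of P until we hit O:
  1P = (12, 23)
  2P = (23, 21)
  3P = (5, 18)
  4P = (24, 26)
  5P = (28, 4)
  6P = (9, 18)
  7P = (30, 9)
  8P = (3, 1)
  ... (continuing to 41P)
  41P = O

ord(P) = 41


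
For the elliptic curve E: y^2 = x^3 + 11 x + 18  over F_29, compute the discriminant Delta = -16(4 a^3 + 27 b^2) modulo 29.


4 a^3 + 27 b^2 = 4*11^3 + 27*18^2 = 5324 + 8748 = 14072
Delta = -16 * (14072) = -225152
Delta mod 29 = 4

Delta = 4 (mod 29)


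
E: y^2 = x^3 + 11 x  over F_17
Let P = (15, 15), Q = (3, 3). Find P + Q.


P != Q, so use the chord formula.
s = (y2 - y1) / (x2 - x1) = (5) / (5) mod 17 = 1
x3 = s^2 - x1 - x2 mod 17 = 1^2 - 15 - 3 = 0
y3 = s (x1 - x3) - y1 mod 17 = 1 * (15 - 0) - 15 = 0

P + Q = (0, 0)


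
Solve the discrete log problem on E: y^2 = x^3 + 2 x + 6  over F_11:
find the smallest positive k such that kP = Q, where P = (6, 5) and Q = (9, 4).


Enumerate multiples of P until we hit Q = (9, 4):
  1P = (6, 5)
  2P = (10, 6)
  3P = (4, 1)
  4P = (5, 8)
  5P = (9, 4)
Match found at i = 5.

k = 5


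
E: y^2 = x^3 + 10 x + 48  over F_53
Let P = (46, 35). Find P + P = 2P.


Doubling: s = (3 x1^2 + a) / (2 y1)
s = (3*46^2 + 10) / (2*35) mod 53 = 3
x3 = s^2 - 2 x1 mod 53 = 3^2 - 2*46 = 23
y3 = s (x1 - x3) - y1 mod 53 = 3 * (46 - 23) - 35 = 34

2P = (23, 34)


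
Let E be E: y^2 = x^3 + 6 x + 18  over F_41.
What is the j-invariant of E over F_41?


Delta = -16(4 a^3 + 27 b^2) mod 41 = 40
-1728 * (4 a)^3 = -1728 * (4*6)^3 mod 41 = 40
j = 40 * 40^(-1) mod 41 = 1

j = 1 (mod 41)


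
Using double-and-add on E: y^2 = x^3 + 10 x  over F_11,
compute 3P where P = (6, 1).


k = 3 = 11_2 (binary, LSB first: 11)
Double-and-add from P = (6, 1):
  bit 0 = 1: acc = O + (6, 1) = (6, 1)
  bit 1 = 1: acc = (6, 1) + (4, 7) = (10, 0)

3P = (10, 0)


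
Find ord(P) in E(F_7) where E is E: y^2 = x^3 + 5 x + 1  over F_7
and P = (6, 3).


Compute successive multiples of P until we hit O:
  1P = (6, 3)
  2P = (3, 1)
  3P = (0, 1)
  4P = (5, 2)
  5P = (4, 6)
  6P = (1, 0)
  7P = (4, 1)
  8P = (5, 5)
  ... (continuing to 12P)
  12P = O

ord(P) = 12


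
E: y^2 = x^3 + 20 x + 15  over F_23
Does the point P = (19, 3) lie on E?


Check whether y^2 = x^3 + 20 x + 15 (mod 23) for (x, y) = (19, 3).
LHS: y^2 = 3^2 mod 23 = 9
RHS: x^3 + 20 x + 15 = 19^3 + 20*19 + 15 mod 23 = 9
LHS = RHS

Yes, on the curve


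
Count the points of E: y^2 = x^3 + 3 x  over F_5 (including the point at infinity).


For each x in F_5, count y with y^2 = x^3 + 3 x + 0 mod 5:
  x = 0: RHS = 0, y in [0]  -> 1 point(s)
  x = 1: RHS = 4, y in [2, 3]  -> 2 point(s)
  x = 2: RHS = 4, y in [2, 3]  -> 2 point(s)
  x = 3: RHS = 1, y in [1, 4]  -> 2 point(s)
  x = 4: RHS = 1, y in [1, 4]  -> 2 point(s)
Affine points: 9. Add the point at infinity: total = 10.

#E(F_5) = 10


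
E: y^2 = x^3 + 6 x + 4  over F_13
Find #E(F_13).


For each x in F_13, count y with y^2 = x^3 + 6 x + 4 mod 13:
  x = 0: RHS = 4, y in [2, 11]  -> 2 point(s)
  x = 3: RHS = 10, y in [6, 7]  -> 2 point(s)
  x = 4: RHS = 1, y in [1, 12]  -> 2 point(s)
  x = 5: RHS = 3, y in [4, 9]  -> 2 point(s)
  x = 6: RHS = 9, y in [3, 10]  -> 2 point(s)
  x = 7: RHS = 12, y in [5, 8]  -> 2 point(s)
  x = 11: RHS = 10, y in [6, 7]  -> 2 point(s)
  x = 12: RHS = 10, y in [6, 7]  -> 2 point(s)
Affine points: 16. Add the point at infinity: total = 17.

#E(F_13) = 17


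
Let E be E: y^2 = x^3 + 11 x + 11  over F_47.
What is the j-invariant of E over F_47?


Delta = -16(4 a^3 + 27 b^2) mod 47 = 19
-1728 * (4 a)^3 = -1728 * (4*11)^3 mod 47 = 32
j = 32 * 19^(-1) mod 47 = 19

j = 19 (mod 47)


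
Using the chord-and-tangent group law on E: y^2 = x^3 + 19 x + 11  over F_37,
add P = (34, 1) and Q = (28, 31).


P != Q, so use the chord formula.
s = (y2 - y1) / (x2 - x1) = (30) / (31) mod 37 = 32
x3 = s^2 - x1 - x2 mod 37 = 32^2 - 34 - 28 = 0
y3 = s (x1 - x3) - y1 mod 37 = 32 * (34 - 0) - 1 = 14

P + Q = (0, 14)


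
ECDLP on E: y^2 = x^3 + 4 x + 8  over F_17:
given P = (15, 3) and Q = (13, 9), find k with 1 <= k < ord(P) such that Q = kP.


Enumerate multiples of P until we hit Q = (13, 9):
  1P = (15, 3)
  2P = (13, 8)
  3P = (8, 5)
  4P = (9, 5)
  5P = (12, 13)
  6P = (3, 8)
  7P = (0, 12)
  8P = (1, 9)
  9P = (5, 0)
  10P = (1, 8)
  11P = (0, 5)
  12P = (3, 9)
  13P = (12, 4)
  14P = (9, 12)
  15P = (8, 12)
  16P = (13, 9)
Match found at i = 16.

k = 16


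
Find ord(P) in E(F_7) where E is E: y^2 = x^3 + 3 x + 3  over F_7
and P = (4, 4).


Compute successive multiples of P until we hit O:
  1P = (4, 4)
  2P = (3, 5)
  3P = (1, 0)
  4P = (3, 2)
  5P = (4, 3)
  6P = O

ord(P) = 6


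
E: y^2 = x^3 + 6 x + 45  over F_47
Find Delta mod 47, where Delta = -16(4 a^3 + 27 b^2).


4 a^3 + 27 b^2 = 4*6^3 + 27*45^2 = 864 + 54675 = 55539
Delta = -16 * (55539) = -888624
Delta mod 47 = 5

Delta = 5 (mod 47)


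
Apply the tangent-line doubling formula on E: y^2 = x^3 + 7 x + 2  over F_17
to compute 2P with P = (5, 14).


Doubling: s = (3 x1^2 + a) / (2 y1)
s = (3*5^2 + 7) / (2*14) mod 17 = 9
x3 = s^2 - 2 x1 mod 17 = 9^2 - 2*5 = 3
y3 = s (x1 - x3) - y1 mod 17 = 9 * (5 - 3) - 14 = 4

2P = (3, 4)


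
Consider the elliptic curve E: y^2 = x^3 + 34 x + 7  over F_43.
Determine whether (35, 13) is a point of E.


Check whether y^2 = x^3 + 34 x + 7 (mod 43) for (x, y) = (35, 13).
LHS: y^2 = 13^2 mod 43 = 40
RHS: x^3 + 34 x + 7 = 35^3 + 34*35 + 7 mod 43 = 40
LHS = RHS

Yes, on the curve


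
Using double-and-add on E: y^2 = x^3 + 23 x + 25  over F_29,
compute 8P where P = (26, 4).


k = 8 = 1000_2 (binary, LSB first: 0001)
Double-and-add from P = (26, 4):
  bit 0 = 0: acc unchanged = O
  bit 1 = 0: acc unchanged = O
  bit 2 = 0: acc unchanged = O
  bit 3 = 1: acc = O + (26, 25) = (26, 25)

8P = (26, 25)


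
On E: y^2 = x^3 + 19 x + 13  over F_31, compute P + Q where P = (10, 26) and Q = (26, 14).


P != Q, so use the chord formula.
s = (y2 - y1) / (x2 - x1) = (19) / (16) mod 31 = 7
x3 = s^2 - x1 - x2 mod 31 = 7^2 - 10 - 26 = 13
y3 = s (x1 - x3) - y1 mod 31 = 7 * (10 - 13) - 26 = 15

P + Q = (13, 15)


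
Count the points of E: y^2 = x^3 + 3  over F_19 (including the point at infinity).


For each x in F_19, count y with y^2 = x^3 + 0 x + 3 mod 19:
  x = 1: RHS = 4, y in [2, 17]  -> 2 point(s)
  x = 2: RHS = 11, y in [7, 12]  -> 2 point(s)
  x = 3: RHS = 11, y in [7, 12]  -> 2 point(s)
  x = 7: RHS = 4, y in [2, 17]  -> 2 point(s)
  x = 11: RHS = 4, y in [2, 17]  -> 2 point(s)
  x = 14: RHS = 11, y in [7, 12]  -> 2 point(s)
Affine points: 12. Add the point at infinity: total = 13.

#E(F_19) = 13


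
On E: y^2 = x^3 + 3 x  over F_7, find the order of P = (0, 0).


Compute successive multiples of P until we hit O:
  1P = (0, 0)
  2P = O

ord(P) = 2


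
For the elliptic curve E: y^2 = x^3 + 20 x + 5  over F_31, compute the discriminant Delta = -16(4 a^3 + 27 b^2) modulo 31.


4 a^3 + 27 b^2 = 4*20^3 + 27*5^2 = 32000 + 675 = 32675
Delta = -16 * (32675) = -522800
Delta mod 31 = 15

Delta = 15 (mod 31)


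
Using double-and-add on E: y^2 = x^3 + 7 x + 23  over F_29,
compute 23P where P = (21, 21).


k = 23 = 10111_2 (binary, LSB first: 11101)
Double-and-add from P = (21, 21):
  bit 0 = 1: acc = O + (21, 21) = (21, 21)
  bit 1 = 1: acc = (21, 21) + (7, 26) = (14, 20)
  bit 2 = 1: acc = (14, 20) + (10, 22) = (27, 1)
  bit 3 = 0: acc unchanged = (27, 1)
  bit 4 = 1: acc = (27, 1) + (6, 22) = (26, 27)

23P = (26, 27)


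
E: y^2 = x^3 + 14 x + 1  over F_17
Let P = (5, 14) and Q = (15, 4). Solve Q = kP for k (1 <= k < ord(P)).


Enumerate multiples of P until we hit Q = (15, 4):
  1P = (5, 14)
  2P = (15, 4)
Match found at i = 2.

k = 2


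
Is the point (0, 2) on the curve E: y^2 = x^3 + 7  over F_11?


Check whether y^2 = x^3 + 0 x + 7 (mod 11) for (x, y) = (0, 2).
LHS: y^2 = 2^2 mod 11 = 4
RHS: x^3 + 0 x + 7 = 0^3 + 0*0 + 7 mod 11 = 7
LHS != RHS

No, not on the curve


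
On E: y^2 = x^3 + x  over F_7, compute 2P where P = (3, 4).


Doubling: s = (3 x1^2 + a) / (2 y1)
s = (3*3^2 + 1) / (2*4) mod 7 = 0
x3 = s^2 - 2 x1 mod 7 = 0^2 - 2*3 = 1
y3 = s (x1 - x3) - y1 mod 7 = 0 * (3 - 1) - 4 = 3

2P = (1, 3)


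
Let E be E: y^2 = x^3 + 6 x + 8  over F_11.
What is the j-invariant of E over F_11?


Delta = -16(4 a^3 + 27 b^2) mod 11 = 9
-1728 * (4 a)^3 = -1728 * (4*6)^3 mod 11 = 3
j = 3 * 9^(-1) mod 11 = 4

j = 4 (mod 11)


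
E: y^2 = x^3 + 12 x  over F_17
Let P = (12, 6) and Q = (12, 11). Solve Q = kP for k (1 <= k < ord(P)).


Enumerate multiples of P until we hit Q = (12, 11):
  1P = (12, 6)
  2P = (2, 7)
  3P = (11, 16)
  4P = (9, 15)
  5P = (5, 7)
  6P = (8, 8)
  7P = (10, 10)
  8P = (16, 2)
  9P = (7, 6)
  10P = (15, 11)
  11P = (6, 4)
  12P = (1, 9)
  13P = (0, 0)
  14P = (1, 8)
  15P = (6, 13)
  16P = (15, 6)
  17P = (7, 11)
  18P = (16, 15)
  19P = (10, 7)
  20P = (8, 9)
  21P = (5, 10)
  22P = (9, 2)
  23P = (11, 1)
  24P = (2, 10)
  25P = (12, 11)
Match found at i = 25.

k = 25


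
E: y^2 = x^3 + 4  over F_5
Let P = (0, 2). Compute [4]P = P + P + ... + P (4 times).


k = 4 = 100_2 (binary, LSB first: 001)
Double-and-add from P = (0, 2):
  bit 0 = 0: acc unchanged = O
  bit 1 = 0: acc unchanged = O
  bit 2 = 1: acc = O + (0, 2) = (0, 2)

4P = (0, 2)


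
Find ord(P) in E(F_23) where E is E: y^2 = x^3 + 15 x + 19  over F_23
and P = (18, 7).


Compute successive multiples of P until we hit O:
  1P = (18, 7)
  2P = (18, 16)
  3P = O

ord(P) = 3


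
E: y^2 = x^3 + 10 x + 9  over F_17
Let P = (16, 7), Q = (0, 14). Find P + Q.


P != Q, so use the chord formula.
s = (y2 - y1) / (x2 - x1) = (7) / (1) mod 17 = 7
x3 = s^2 - x1 - x2 mod 17 = 7^2 - 16 - 0 = 16
y3 = s (x1 - x3) - y1 mod 17 = 7 * (16 - 16) - 7 = 10

P + Q = (16, 10)


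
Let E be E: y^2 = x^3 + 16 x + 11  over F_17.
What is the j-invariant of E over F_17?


Delta = -16(4 a^3 + 27 b^2) mod 17 = 16
-1728 * (4 a)^3 = -1728 * (4*16)^3 mod 17 = 7
j = 7 * 16^(-1) mod 17 = 10

j = 10 (mod 17)


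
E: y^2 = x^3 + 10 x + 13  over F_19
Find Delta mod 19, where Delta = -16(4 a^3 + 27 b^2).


4 a^3 + 27 b^2 = 4*10^3 + 27*13^2 = 4000 + 4563 = 8563
Delta = -16 * (8563) = -137008
Delta mod 19 = 1

Delta = 1 (mod 19)


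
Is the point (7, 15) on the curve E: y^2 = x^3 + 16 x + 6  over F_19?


Check whether y^2 = x^3 + 16 x + 6 (mod 19) for (x, y) = (7, 15).
LHS: y^2 = 15^2 mod 19 = 16
RHS: x^3 + 16 x + 6 = 7^3 + 16*7 + 6 mod 19 = 5
LHS != RHS

No, not on the curve


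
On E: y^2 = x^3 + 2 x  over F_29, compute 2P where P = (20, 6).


Doubling: s = (3 x1^2 + a) / (2 y1)
s = (3*20^2 + 2) / (2*6) mod 29 = 18
x3 = s^2 - 2 x1 mod 29 = 18^2 - 2*20 = 23
y3 = s (x1 - x3) - y1 mod 29 = 18 * (20 - 23) - 6 = 27

2P = (23, 27)


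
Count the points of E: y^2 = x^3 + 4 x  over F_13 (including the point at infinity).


For each x in F_13, count y with y^2 = x^3 + 4 x + 0 mod 13:
  x = 0: RHS = 0, y in [0]  -> 1 point(s)
  x = 2: RHS = 3, y in [4, 9]  -> 2 point(s)
  x = 3: RHS = 0, y in [0]  -> 1 point(s)
  x = 10: RHS = 0, y in [0]  -> 1 point(s)
  x = 11: RHS = 10, y in [6, 7]  -> 2 point(s)
Affine points: 7. Add the point at infinity: total = 8.

#E(F_13) = 8


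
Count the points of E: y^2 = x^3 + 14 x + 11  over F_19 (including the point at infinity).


For each x in F_19, count y with y^2 = x^3 + 14 x + 11 mod 19:
  x = 0: RHS = 11, y in [7, 12]  -> 2 point(s)
  x = 1: RHS = 7, y in [8, 11]  -> 2 point(s)
  x = 2: RHS = 9, y in [3, 16]  -> 2 point(s)
  x = 3: RHS = 4, y in [2, 17]  -> 2 point(s)
  x = 4: RHS = 17, y in [6, 13]  -> 2 point(s)
  x = 5: RHS = 16, y in [4, 15]  -> 2 point(s)
  x = 6: RHS = 7, y in [8, 11]  -> 2 point(s)
  x = 9: RHS = 11, y in [7, 12]  -> 2 point(s)
  x = 10: RHS = 11, y in [7, 12]  -> 2 point(s)
  x = 12: RHS = 7, y in [8, 11]  -> 2 point(s)
  x = 14: RHS = 6, y in [5, 14]  -> 2 point(s)
  x = 15: RHS = 5, y in [9, 10]  -> 2 point(s)
Affine points: 24. Add the point at infinity: total = 25.

#E(F_19) = 25


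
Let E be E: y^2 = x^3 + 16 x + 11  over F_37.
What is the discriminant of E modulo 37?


4 a^3 + 27 b^2 = 4*16^3 + 27*11^2 = 16384 + 3267 = 19651
Delta = -16 * (19651) = -314416
Delta mod 37 = 10

Delta = 10 (mod 37)


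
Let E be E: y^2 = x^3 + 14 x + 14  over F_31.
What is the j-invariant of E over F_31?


Delta = -16(4 a^3 + 27 b^2) mod 31 = 19
-1728 * (4 a)^3 = -1728 * (4*14)^3 mod 31 = 8
j = 8 * 19^(-1) mod 31 = 20

j = 20 (mod 31)


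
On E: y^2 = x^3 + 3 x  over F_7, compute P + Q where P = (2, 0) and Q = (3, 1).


P != Q, so use the chord formula.
s = (y2 - y1) / (x2 - x1) = (1) / (1) mod 7 = 1
x3 = s^2 - x1 - x2 mod 7 = 1^2 - 2 - 3 = 3
y3 = s (x1 - x3) - y1 mod 7 = 1 * (2 - 3) - 0 = 6

P + Q = (3, 6)


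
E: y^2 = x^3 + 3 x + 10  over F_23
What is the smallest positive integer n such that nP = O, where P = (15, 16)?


Compute successive multiples of P until we hit O:
  1P = (15, 16)
  2P = (5, 9)
  3P = (12, 16)
  4P = (19, 7)
  5P = (7, 12)
  6P = (7, 11)
  7P = (19, 16)
  8P = (12, 7)
  ... (continuing to 11P)
  11P = O

ord(P) = 11


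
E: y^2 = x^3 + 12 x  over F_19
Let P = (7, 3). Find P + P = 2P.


Doubling: s = (3 x1^2 + a) / (2 y1)
s = (3*7^2 + 12) / (2*3) mod 19 = 17
x3 = s^2 - 2 x1 mod 19 = 17^2 - 2*7 = 9
y3 = s (x1 - x3) - y1 mod 19 = 17 * (7 - 9) - 3 = 1

2P = (9, 1)


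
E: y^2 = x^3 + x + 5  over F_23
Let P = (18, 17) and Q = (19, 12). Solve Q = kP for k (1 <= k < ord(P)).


Enumerate multiples of P until we hit Q = (19, 12):
  1P = (18, 17)
  2P = (22, 16)
  3P = (19, 12)
Match found at i = 3.

k = 3


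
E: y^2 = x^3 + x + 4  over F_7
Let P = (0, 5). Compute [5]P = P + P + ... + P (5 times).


k = 5 = 101_2 (binary, LSB first: 101)
Double-and-add from P = (0, 5):
  bit 0 = 1: acc = O + (0, 5) = (0, 5)
  bit 1 = 0: acc unchanged = (0, 5)
  bit 2 = 1: acc = (0, 5) + (6, 4) = (2, 0)

5P = (2, 0)


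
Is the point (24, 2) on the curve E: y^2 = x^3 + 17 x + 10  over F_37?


Check whether y^2 = x^3 + 17 x + 10 (mod 37) for (x, y) = (24, 2).
LHS: y^2 = 2^2 mod 37 = 4
RHS: x^3 + 17 x + 10 = 24^3 + 17*24 + 10 mod 37 = 34
LHS != RHS

No, not on the curve


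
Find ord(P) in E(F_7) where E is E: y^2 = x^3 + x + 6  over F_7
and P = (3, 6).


Compute successive multiples of P until we hit O:
  1P = (3, 6)
  2P = (1, 1)
  3P = (4, 2)
  4P = (2, 4)
  5P = (6, 2)
  6P = (6, 5)
  7P = (2, 3)
  8P = (4, 5)
  ... (continuing to 11P)
  11P = O

ord(P) = 11


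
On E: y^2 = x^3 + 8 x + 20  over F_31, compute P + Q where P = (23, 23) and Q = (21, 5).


P != Q, so use the chord formula.
s = (y2 - y1) / (x2 - x1) = (13) / (29) mod 31 = 9
x3 = s^2 - x1 - x2 mod 31 = 9^2 - 23 - 21 = 6
y3 = s (x1 - x3) - y1 mod 31 = 9 * (23 - 6) - 23 = 6

P + Q = (6, 6)


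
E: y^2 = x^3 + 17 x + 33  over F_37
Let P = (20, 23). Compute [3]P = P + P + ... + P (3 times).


k = 3 = 11_2 (binary, LSB first: 11)
Double-and-add from P = (20, 23):
  bit 0 = 1: acc = O + (20, 23) = (20, 23)
  bit 1 = 1: acc = (20, 23) + (31, 23) = (23, 14)

3P = (23, 14)


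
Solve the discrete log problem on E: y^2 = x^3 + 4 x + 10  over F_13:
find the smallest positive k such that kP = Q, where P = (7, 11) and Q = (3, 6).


Enumerate multiples of P until we hit Q = (3, 6):
  1P = (7, 11)
  2P = (3, 7)
  3P = (4, 5)
  4P = (6, 4)
  5P = (10, 7)
  6P = (5, 8)
  7P = (0, 6)
  8P = (2, 0)
  9P = (0, 7)
  10P = (5, 5)
  11P = (10, 6)
  12P = (6, 9)
  13P = (4, 8)
  14P = (3, 6)
Match found at i = 14.

k = 14


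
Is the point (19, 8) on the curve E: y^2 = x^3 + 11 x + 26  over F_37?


Check whether y^2 = x^3 + 11 x + 26 (mod 37) for (x, y) = (19, 8).
LHS: y^2 = 8^2 mod 37 = 27
RHS: x^3 + 11 x + 26 = 19^3 + 11*19 + 26 mod 37 = 27
LHS = RHS

Yes, on the curve


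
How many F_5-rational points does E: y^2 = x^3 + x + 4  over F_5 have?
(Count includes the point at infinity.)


For each x in F_5, count y with y^2 = x^3 + 1 x + 4 mod 5:
  x = 0: RHS = 4, y in [2, 3]  -> 2 point(s)
  x = 1: RHS = 1, y in [1, 4]  -> 2 point(s)
  x = 2: RHS = 4, y in [2, 3]  -> 2 point(s)
  x = 3: RHS = 4, y in [2, 3]  -> 2 point(s)
Affine points: 8. Add the point at infinity: total = 9.

#E(F_5) = 9


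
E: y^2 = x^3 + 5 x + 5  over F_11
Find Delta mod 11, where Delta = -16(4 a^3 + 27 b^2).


4 a^3 + 27 b^2 = 4*5^3 + 27*5^2 = 500 + 675 = 1175
Delta = -16 * (1175) = -18800
Delta mod 11 = 10

Delta = 10 (mod 11)


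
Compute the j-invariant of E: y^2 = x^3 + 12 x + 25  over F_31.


Delta = -16(4 a^3 + 27 b^2) mod 31 = 26
-1728 * (4 a)^3 = -1728 * (4*12)^3 mod 31 = 27
j = 27 * 26^(-1) mod 31 = 7

j = 7 (mod 31)


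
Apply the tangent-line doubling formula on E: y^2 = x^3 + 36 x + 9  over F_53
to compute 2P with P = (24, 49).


Doubling: s = (3 x1^2 + a) / (2 y1)
s = (3*24^2 + 36) / (2*49) mod 53 = 18
x3 = s^2 - 2 x1 mod 53 = 18^2 - 2*24 = 11
y3 = s (x1 - x3) - y1 mod 53 = 18 * (24 - 11) - 49 = 26

2P = (11, 26)


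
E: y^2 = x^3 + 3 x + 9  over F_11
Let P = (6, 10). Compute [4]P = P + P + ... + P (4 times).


k = 4 = 100_2 (binary, LSB first: 001)
Double-and-add from P = (6, 10):
  bit 0 = 0: acc unchanged = O
  bit 1 = 0: acc unchanged = O
  bit 2 = 1: acc = O + (0, 8) = (0, 8)

4P = (0, 8)


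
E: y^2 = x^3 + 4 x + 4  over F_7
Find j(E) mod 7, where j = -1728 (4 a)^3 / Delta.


Delta = -16(4 a^3 + 27 b^2) mod 7 = 3
-1728 * (4 a)^3 = -1728 * (4*4)^3 mod 7 = 1
j = 1 * 3^(-1) mod 7 = 5

j = 5 (mod 7)


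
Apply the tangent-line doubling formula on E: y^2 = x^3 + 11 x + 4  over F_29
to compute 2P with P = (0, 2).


Doubling: s = (3 x1^2 + a) / (2 y1)
s = (3*0^2 + 11) / (2*2) mod 29 = 10
x3 = s^2 - 2 x1 mod 29 = 10^2 - 2*0 = 13
y3 = s (x1 - x3) - y1 mod 29 = 10 * (0 - 13) - 2 = 13

2P = (13, 13)


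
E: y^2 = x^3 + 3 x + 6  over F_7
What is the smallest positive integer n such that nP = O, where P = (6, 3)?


Compute successive multiples of P until we hit O:
  1P = (6, 3)
  2P = (3, 0)
  3P = (6, 4)
  4P = O

ord(P) = 4


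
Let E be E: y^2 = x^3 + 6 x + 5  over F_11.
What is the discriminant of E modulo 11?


4 a^3 + 27 b^2 = 4*6^3 + 27*5^2 = 864 + 675 = 1539
Delta = -16 * (1539) = -24624
Delta mod 11 = 5

Delta = 5 (mod 11)


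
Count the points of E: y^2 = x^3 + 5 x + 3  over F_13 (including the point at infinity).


For each x in F_13, count y with y^2 = x^3 + 5 x + 3 mod 13:
  x = 0: RHS = 3, y in [4, 9]  -> 2 point(s)
  x = 1: RHS = 9, y in [3, 10]  -> 2 point(s)
  x = 4: RHS = 9, y in [3, 10]  -> 2 point(s)
  x = 5: RHS = 10, y in [6, 7]  -> 2 point(s)
  x = 7: RHS = 4, y in [2, 11]  -> 2 point(s)
  x = 8: RHS = 9, y in [3, 10]  -> 2 point(s)
  x = 9: RHS = 10, y in [6, 7]  -> 2 point(s)
  x = 10: RHS = 0, y in [0]  -> 1 point(s)
  x = 12: RHS = 10, y in [6, 7]  -> 2 point(s)
Affine points: 17. Add the point at infinity: total = 18.

#E(F_13) = 18


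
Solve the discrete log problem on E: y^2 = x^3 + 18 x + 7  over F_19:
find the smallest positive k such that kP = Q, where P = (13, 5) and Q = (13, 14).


Enumerate multiples of P until we hit Q = (13, 14):
  1P = (13, 5)
  2P = (18, 8)
  3P = (18, 11)
  4P = (13, 14)
Match found at i = 4.

k = 4


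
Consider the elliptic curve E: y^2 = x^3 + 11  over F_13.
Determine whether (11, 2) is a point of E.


Check whether y^2 = x^3 + 0 x + 11 (mod 13) for (x, y) = (11, 2).
LHS: y^2 = 2^2 mod 13 = 4
RHS: x^3 + 0 x + 11 = 11^3 + 0*11 + 11 mod 13 = 3
LHS != RHS

No, not on the curve


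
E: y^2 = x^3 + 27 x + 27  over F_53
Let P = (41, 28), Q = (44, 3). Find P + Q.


P != Q, so use the chord formula.
s = (y2 - y1) / (x2 - x1) = (28) / (3) mod 53 = 27
x3 = s^2 - x1 - x2 mod 53 = 27^2 - 41 - 44 = 8
y3 = s (x1 - x3) - y1 mod 53 = 27 * (41 - 8) - 28 = 15

P + Q = (8, 15)


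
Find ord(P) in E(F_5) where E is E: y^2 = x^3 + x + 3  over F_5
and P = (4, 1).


Compute successive multiples of P until we hit O:
  1P = (4, 1)
  2P = (1, 0)
  3P = (4, 4)
  4P = O

ord(P) = 4


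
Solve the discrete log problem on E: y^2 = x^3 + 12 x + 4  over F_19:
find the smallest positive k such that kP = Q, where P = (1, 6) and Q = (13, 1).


Enumerate multiples of P until we hit Q = (13, 1):
  1P = (1, 6)
  2P = (15, 5)
  3P = (0, 17)
  4P = (6, 11)
  5P = (13, 1)
Match found at i = 5.

k = 5


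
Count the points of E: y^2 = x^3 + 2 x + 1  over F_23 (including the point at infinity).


For each x in F_23, count y with y^2 = x^3 + 2 x + 1 mod 23:
  x = 0: RHS = 1, y in [1, 22]  -> 2 point(s)
  x = 1: RHS = 4, y in [2, 21]  -> 2 point(s)
  x = 2: RHS = 13, y in [6, 17]  -> 2 point(s)
  x = 4: RHS = 4, y in [2, 21]  -> 2 point(s)
  x = 7: RHS = 13, y in [6, 17]  -> 2 point(s)
  x = 8: RHS = 0, y in [0]  -> 1 point(s)
  x = 9: RHS = 12, y in [9, 14]  -> 2 point(s)
  x = 10: RHS = 9, y in [3, 20]  -> 2 point(s)
  x = 13: RHS = 16, y in [4, 19]  -> 2 point(s)
  x = 14: RHS = 13, y in [6, 17]  -> 2 point(s)
  x = 15: RHS = 2, y in [5, 18]  -> 2 point(s)
  x = 16: RHS = 12, y in [9, 14]  -> 2 point(s)
  x = 17: RHS = 3, y in [7, 16]  -> 2 point(s)
  x = 18: RHS = 4, y in [2, 21]  -> 2 point(s)
  x = 21: RHS = 12, y in [9, 14]  -> 2 point(s)
Affine points: 29. Add the point at infinity: total = 30.

#E(F_23) = 30


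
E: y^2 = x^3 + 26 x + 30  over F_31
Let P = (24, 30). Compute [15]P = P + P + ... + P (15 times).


k = 15 = 1111_2 (binary, LSB first: 1111)
Double-and-add from P = (24, 30):
  bit 0 = 1: acc = O + (24, 30) = (24, 30)
  bit 1 = 1: acc = (24, 30) + (2, 20) = (7, 20)
  bit 2 = 1: acc = (7, 20) + (10, 22) = (11, 29)
  bit 3 = 1: acc = (11, 29) + (16, 4) = (29, 30)

15P = (29, 30)


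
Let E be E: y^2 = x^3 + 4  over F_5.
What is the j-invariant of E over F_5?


Delta = -16(4 a^3 + 27 b^2) mod 5 = 3
-1728 * (4 a)^3 = -1728 * (4*0)^3 mod 5 = 0
j = 0 * 3^(-1) mod 5 = 0

j = 0 (mod 5)


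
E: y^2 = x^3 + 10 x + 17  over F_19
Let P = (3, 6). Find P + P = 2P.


Doubling: s = (3 x1^2 + a) / (2 y1)
s = (3*3^2 + 10) / (2*6) mod 19 = 11
x3 = s^2 - 2 x1 mod 19 = 11^2 - 2*3 = 1
y3 = s (x1 - x3) - y1 mod 19 = 11 * (3 - 1) - 6 = 16

2P = (1, 16)


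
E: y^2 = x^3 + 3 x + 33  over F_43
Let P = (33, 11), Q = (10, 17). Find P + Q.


P != Q, so use the chord formula.
s = (y2 - y1) / (x2 - x1) = (6) / (20) mod 43 = 39
x3 = s^2 - x1 - x2 mod 43 = 39^2 - 33 - 10 = 16
y3 = s (x1 - x3) - y1 mod 43 = 39 * (33 - 16) - 11 = 7

P + Q = (16, 7)


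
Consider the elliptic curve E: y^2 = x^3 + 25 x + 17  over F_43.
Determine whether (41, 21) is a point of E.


Check whether y^2 = x^3 + 25 x + 17 (mod 43) for (x, y) = (41, 21).
LHS: y^2 = 21^2 mod 43 = 11
RHS: x^3 + 25 x + 17 = 41^3 + 25*41 + 17 mod 43 = 2
LHS != RHS

No, not on the curve


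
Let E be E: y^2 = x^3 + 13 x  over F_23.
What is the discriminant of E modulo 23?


4 a^3 + 27 b^2 = 4*13^3 + 27*0^2 = 8788 + 0 = 8788
Delta = -16 * (8788) = -140608
Delta mod 23 = 14

Delta = 14 (mod 23)


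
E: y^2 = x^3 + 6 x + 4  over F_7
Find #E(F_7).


For each x in F_7, count y with y^2 = x^3 + 6 x + 4 mod 7:
  x = 0: RHS = 4, y in [2, 5]  -> 2 point(s)
  x = 1: RHS = 4, y in [2, 5]  -> 2 point(s)
  x = 3: RHS = 0, y in [0]  -> 1 point(s)
  x = 4: RHS = 1, y in [1, 6]  -> 2 point(s)
  x = 6: RHS = 4, y in [2, 5]  -> 2 point(s)
Affine points: 9. Add the point at infinity: total = 10.

#E(F_7) = 10


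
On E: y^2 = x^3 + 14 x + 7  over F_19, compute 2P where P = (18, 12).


Doubling: s = (3 x1^2 + a) / (2 y1)
s = (3*18^2 + 14) / (2*12) mod 19 = 11
x3 = s^2 - 2 x1 mod 19 = 11^2 - 2*18 = 9
y3 = s (x1 - x3) - y1 mod 19 = 11 * (18 - 9) - 12 = 11

2P = (9, 11)


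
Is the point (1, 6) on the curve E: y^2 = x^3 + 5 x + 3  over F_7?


Check whether y^2 = x^3 + 5 x + 3 (mod 7) for (x, y) = (1, 6).
LHS: y^2 = 6^2 mod 7 = 1
RHS: x^3 + 5 x + 3 = 1^3 + 5*1 + 3 mod 7 = 2
LHS != RHS

No, not on the curve


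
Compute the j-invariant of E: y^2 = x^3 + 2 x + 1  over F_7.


Delta = -16(4 a^3 + 27 b^2) mod 7 = 1
-1728 * (4 a)^3 = -1728 * (4*2)^3 mod 7 = 1
j = 1 * 1^(-1) mod 7 = 1

j = 1 (mod 7)


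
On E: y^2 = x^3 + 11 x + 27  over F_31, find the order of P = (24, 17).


Compute successive multiples of P until we hit O:
  1P = (24, 17)
  2P = (15, 23)
  3P = (20, 1)
  4P = (3, 5)
  5P = (29, 20)
  6P = (23, 27)
  7P = (22, 25)
  8P = (1, 15)
  ... (continuing to 25P)
  25P = O

ord(P) = 25


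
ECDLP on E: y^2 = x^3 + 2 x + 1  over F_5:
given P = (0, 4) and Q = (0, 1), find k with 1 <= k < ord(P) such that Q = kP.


Enumerate multiples of P until we hit Q = (0, 1):
  1P = (0, 4)
  2P = (1, 2)
  3P = (3, 2)
  4P = (3, 3)
  5P = (1, 3)
  6P = (0, 1)
Match found at i = 6.

k = 6


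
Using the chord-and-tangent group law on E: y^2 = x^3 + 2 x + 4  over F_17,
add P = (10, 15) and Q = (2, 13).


P != Q, so use the chord formula.
s = (y2 - y1) / (x2 - x1) = (15) / (9) mod 17 = 13
x3 = s^2 - x1 - x2 mod 17 = 13^2 - 10 - 2 = 4
y3 = s (x1 - x3) - y1 mod 17 = 13 * (10 - 4) - 15 = 12

P + Q = (4, 12)


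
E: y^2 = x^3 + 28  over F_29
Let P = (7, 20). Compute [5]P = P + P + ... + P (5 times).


k = 5 = 101_2 (binary, LSB first: 101)
Double-and-add from P = (7, 20):
  bit 0 = 1: acc = O + (7, 20) = (7, 20)
  bit 1 = 0: acc unchanged = (7, 20)
  bit 2 = 1: acc = (7, 20) + (2, 6) = (0, 17)

5P = (0, 17)


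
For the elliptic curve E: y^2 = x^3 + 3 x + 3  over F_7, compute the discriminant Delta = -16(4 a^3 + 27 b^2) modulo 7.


4 a^3 + 27 b^2 = 4*3^3 + 27*3^2 = 108 + 243 = 351
Delta = -16 * (351) = -5616
Delta mod 7 = 5

Delta = 5 (mod 7)


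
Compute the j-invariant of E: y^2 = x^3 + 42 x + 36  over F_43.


Delta = -16(4 a^3 + 27 b^2) mod 43 = 9
-1728 * (4 a)^3 = -1728 * (4*42)^3 mod 43 = 39
j = 39 * 9^(-1) mod 43 = 33

j = 33 (mod 43)


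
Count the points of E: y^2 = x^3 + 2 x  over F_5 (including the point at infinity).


For each x in F_5, count y with y^2 = x^3 + 2 x + 0 mod 5:
  x = 0: RHS = 0, y in [0]  -> 1 point(s)
Affine points: 1. Add the point at infinity: total = 2.

#E(F_5) = 2


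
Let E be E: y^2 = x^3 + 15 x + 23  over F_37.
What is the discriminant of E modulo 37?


4 a^3 + 27 b^2 = 4*15^3 + 27*23^2 = 13500 + 14283 = 27783
Delta = -16 * (27783) = -444528
Delta mod 37 = 27

Delta = 27 (mod 37)


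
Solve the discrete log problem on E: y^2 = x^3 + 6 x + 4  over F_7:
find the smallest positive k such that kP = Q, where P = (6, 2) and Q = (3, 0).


Enumerate multiples of P until we hit Q = (3, 0):
  1P = (6, 2)
  2P = (4, 6)
  3P = (1, 2)
  4P = (0, 5)
  5P = (3, 0)
Match found at i = 5.

k = 5


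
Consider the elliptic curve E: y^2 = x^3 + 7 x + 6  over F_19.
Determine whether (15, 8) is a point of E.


Check whether y^2 = x^3 + 7 x + 6 (mod 19) for (x, y) = (15, 8).
LHS: y^2 = 8^2 mod 19 = 7
RHS: x^3 + 7 x + 6 = 15^3 + 7*15 + 6 mod 19 = 9
LHS != RHS

No, not on the curve


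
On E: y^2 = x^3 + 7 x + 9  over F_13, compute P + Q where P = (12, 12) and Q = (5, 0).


P != Q, so use the chord formula.
s = (y2 - y1) / (x2 - x1) = (1) / (6) mod 13 = 11
x3 = s^2 - x1 - x2 mod 13 = 11^2 - 12 - 5 = 0
y3 = s (x1 - x3) - y1 mod 13 = 11 * (12 - 0) - 12 = 3

P + Q = (0, 3)


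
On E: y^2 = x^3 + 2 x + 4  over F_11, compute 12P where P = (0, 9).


k = 12 = 1100_2 (binary, LSB first: 0011)
Double-and-add from P = (0, 9):
  bit 0 = 0: acc unchanged = O
  bit 1 = 0: acc unchanged = O
  bit 2 = 1: acc = O + (6, 10) = (6, 10)
  bit 3 = 1: acc = (6, 10) + (10, 1) = (9, 5)

12P = (9, 5)


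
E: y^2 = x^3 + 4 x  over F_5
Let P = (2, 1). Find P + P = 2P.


Doubling: s = (3 x1^2 + a) / (2 y1)
s = (3*2^2 + 4) / (2*1) mod 5 = 3
x3 = s^2 - 2 x1 mod 5 = 3^2 - 2*2 = 0
y3 = s (x1 - x3) - y1 mod 5 = 3 * (2 - 0) - 1 = 0

2P = (0, 0)


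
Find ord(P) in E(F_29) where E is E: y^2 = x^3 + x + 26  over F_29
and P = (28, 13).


Compute successive multiples of P until we hit O:
  1P = (28, 13)
  2P = (7, 17)
  3P = (16, 22)
  4P = (20, 10)
  5P = (26, 24)
  6P = (27, 25)
  7P = (2, 23)
  8P = (23, 23)
  ... (continuing to 36P)
  36P = O

ord(P) = 36


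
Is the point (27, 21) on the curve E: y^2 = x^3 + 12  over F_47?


Check whether y^2 = x^3 + 0 x + 12 (mod 47) for (x, y) = (27, 21).
LHS: y^2 = 21^2 mod 47 = 18
RHS: x^3 + 0 x + 12 = 27^3 + 0*27 + 12 mod 47 = 2
LHS != RHS

No, not on the curve


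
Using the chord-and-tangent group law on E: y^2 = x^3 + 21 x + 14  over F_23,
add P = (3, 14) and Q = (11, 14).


P != Q, so use the chord formula.
s = (y2 - y1) / (x2 - x1) = (0) / (8) mod 23 = 0
x3 = s^2 - x1 - x2 mod 23 = 0^2 - 3 - 11 = 9
y3 = s (x1 - x3) - y1 mod 23 = 0 * (3 - 9) - 14 = 9

P + Q = (9, 9)


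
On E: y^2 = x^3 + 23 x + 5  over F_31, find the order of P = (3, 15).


Compute successive multiples of P until we hit O:
  1P = (3, 15)
  2P = (14, 8)
  3P = (8, 22)
  4P = (17, 15)
  5P = (11, 16)
  6P = (2, 20)
  7P = (20, 8)
  8P = (16, 25)
  ... (continuing to 37P)
  37P = O

ord(P) = 37


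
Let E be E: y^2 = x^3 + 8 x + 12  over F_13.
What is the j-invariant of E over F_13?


Delta = -16(4 a^3 + 27 b^2) mod 13 = 2
-1728 * (4 a)^3 = -1728 * (4*8)^3 mod 13 = 8
j = 8 * 2^(-1) mod 13 = 4

j = 4 (mod 13)


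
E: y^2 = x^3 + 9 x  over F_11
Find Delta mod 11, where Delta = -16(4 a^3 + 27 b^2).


4 a^3 + 27 b^2 = 4*9^3 + 27*0^2 = 2916 + 0 = 2916
Delta = -16 * (2916) = -46656
Delta mod 11 = 6

Delta = 6 (mod 11)


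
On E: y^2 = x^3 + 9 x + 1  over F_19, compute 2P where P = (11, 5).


Doubling: s = (3 x1^2 + a) / (2 y1)
s = (3*11^2 + 9) / (2*5) mod 19 = 3
x3 = s^2 - 2 x1 mod 19 = 3^2 - 2*11 = 6
y3 = s (x1 - x3) - y1 mod 19 = 3 * (11 - 6) - 5 = 10

2P = (6, 10)


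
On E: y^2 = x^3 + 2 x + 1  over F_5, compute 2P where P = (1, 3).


k = 2 = 10_2 (binary, LSB first: 01)
Double-and-add from P = (1, 3):
  bit 0 = 0: acc unchanged = O
  bit 1 = 1: acc = O + (3, 2) = (3, 2)

2P = (3, 2)


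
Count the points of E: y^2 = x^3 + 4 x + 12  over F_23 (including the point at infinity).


For each x in F_23, count y with y^2 = x^3 + 4 x + 12 mod 23:
  x = 0: RHS = 12, y in [9, 14]  -> 2 point(s)
  x = 4: RHS = 0, y in [0]  -> 1 point(s)
  x = 8: RHS = 4, y in [2, 21]  -> 2 point(s)
  x = 9: RHS = 18, y in [8, 15]  -> 2 point(s)
  x = 14: RHS = 6, y in [11, 12]  -> 2 point(s)
  x = 16: RHS = 9, y in [3, 20]  -> 2 point(s)
  x = 17: RHS = 2, y in [5, 18]  -> 2 point(s)
  x = 19: RHS = 1, y in [1, 22]  -> 2 point(s)
Affine points: 15. Add the point at infinity: total = 16.

#E(F_23) = 16


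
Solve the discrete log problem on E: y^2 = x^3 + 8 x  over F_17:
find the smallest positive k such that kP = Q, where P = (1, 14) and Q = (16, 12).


Enumerate multiples of P until we hit Q = (16, 12):
  1P = (1, 14)
  2P = (16, 5)
  3P = (16, 12)
Match found at i = 3.

k = 3


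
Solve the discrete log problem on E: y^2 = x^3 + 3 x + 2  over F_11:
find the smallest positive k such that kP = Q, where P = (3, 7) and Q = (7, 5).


Enumerate multiples of P until we hit Q = (7, 5):
  1P = (3, 7)
  2P = (6, 7)
  3P = (2, 4)
  4P = (4, 1)
  5P = (7, 6)
  6P = (10, 3)
  7P = (10, 8)
  8P = (7, 5)
Match found at i = 8.

k = 8


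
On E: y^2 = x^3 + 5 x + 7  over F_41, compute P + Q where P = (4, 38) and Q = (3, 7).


P != Q, so use the chord formula.
s = (y2 - y1) / (x2 - x1) = (10) / (40) mod 41 = 31
x3 = s^2 - x1 - x2 mod 41 = 31^2 - 4 - 3 = 11
y3 = s (x1 - x3) - y1 mod 41 = 31 * (4 - 11) - 38 = 32

P + Q = (11, 32)


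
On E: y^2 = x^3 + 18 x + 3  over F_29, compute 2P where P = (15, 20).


Doubling: s = (3 x1^2 + a) / (2 y1)
s = (3*15^2 + 18) / (2*20) mod 29 = 5
x3 = s^2 - 2 x1 mod 29 = 5^2 - 2*15 = 24
y3 = s (x1 - x3) - y1 mod 29 = 5 * (15 - 24) - 20 = 22

2P = (24, 22)


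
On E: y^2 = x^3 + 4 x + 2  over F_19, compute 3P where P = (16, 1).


k = 3 = 11_2 (binary, LSB first: 11)
Double-and-add from P = (16, 1):
  bit 0 = 1: acc = O + (16, 1) = (16, 1)
  bit 1 = 1: acc = (16, 1) + (4, 14) = (4, 5)

3P = (4, 5)


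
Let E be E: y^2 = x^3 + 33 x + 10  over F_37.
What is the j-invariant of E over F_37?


Delta = -16(4 a^3 + 27 b^2) mod 37 = 5
-1728 * (4 a)^3 = -1728 * (4*33)^3 mod 37 = 10
j = 10 * 5^(-1) mod 37 = 2

j = 2 (mod 37)


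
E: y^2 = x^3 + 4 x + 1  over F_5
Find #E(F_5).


For each x in F_5, count y with y^2 = x^3 + 4 x + 1 mod 5:
  x = 0: RHS = 1, y in [1, 4]  -> 2 point(s)
  x = 1: RHS = 1, y in [1, 4]  -> 2 point(s)
  x = 3: RHS = 0, y in [0]  -> 1 point(s)
  x = 4: RHS = 1, y in [1, 4]  -> 2 point(s)
Affine points: 7. Add the point at infinity: total = 8.

#E(F_5) = 8


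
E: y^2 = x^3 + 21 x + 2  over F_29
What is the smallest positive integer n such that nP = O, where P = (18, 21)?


Compute successive multiples of P until we hit O:
  1P = (18, 21)
  2P = (18, 8)
  3P = O

ord(P) = 3


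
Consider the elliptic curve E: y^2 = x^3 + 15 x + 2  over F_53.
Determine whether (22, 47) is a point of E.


Check whether y^2 = x^3 + 15 x + 2 (mod 53) for (x, y) = (22, 47).
LHS: y^2 = 47^2 mod 53 = 36
RHS: x^3 + 15 x + 2 = 22^3 + 15*22 + 2 mod 53 = 9
LHS != RHS

No, not on the curve


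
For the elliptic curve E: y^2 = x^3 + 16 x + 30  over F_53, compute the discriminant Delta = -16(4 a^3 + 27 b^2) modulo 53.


4 a^3 + 27 b^2 = 4*16^3 + 27*30^2 = 16384 + 24300 = 40684
Delta = -16 * (40684) = -650944
Delta mod 53 = 2

Delta = 2 (mod 53)


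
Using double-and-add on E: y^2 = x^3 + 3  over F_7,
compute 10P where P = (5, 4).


k = 10 = 1010_2 (binary, LSB first: 0101)
Double-and-add from P = (5, 4):
  bit 0 = 0: acc unchanged = O
  bit 1 = 1: acc = O + (1, 2) = (1, 2)
  bit 2 = 0: acc unchanged = (1, 2)
  bit 3 = 1: acc = (1, 2) + (4, 5) = (3, 3)

10P = (3, 3)


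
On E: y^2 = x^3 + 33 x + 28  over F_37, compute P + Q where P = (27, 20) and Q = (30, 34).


P != Q, so use the chord formula.
s = (y2 - y1) / (x2 - x1) = (14) / (3) mod 37 = 17
x3 = s^2 - x1 - x2 mod 37 = 17^2 - 27 - 30 = 10
y3 = s (x1 - x3) - y1 mod 37 = 17 * (27 - 10) - 20 = 10

P + Q = (10, 10)


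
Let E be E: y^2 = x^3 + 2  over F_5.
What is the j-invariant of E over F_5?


Delta = -16(4 a^3 + 27 b^2) mod 5 = 2
-1728 * (4 a)^3 = -1728 * (4*0)^3 mod 5 = 0
j = 0 * 2^(-1) mod 5 = 0

j = 0 (mod 5)


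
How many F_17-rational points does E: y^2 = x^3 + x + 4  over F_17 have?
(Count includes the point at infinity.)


For each x in F_17, count y with y^2 = x^3 + 1 x + 4 mod 17:
  x = 0: RHS = 4, y in [2, 15]  -> 2 point(s)
  x = 3: RHS = 0, y in [0]  -> 1 point(s)
  x = 4: RHS = 4, y in [2, 15]  -> 2 point(s)
  x = 5: RHS = 15, y in [7, 10]  -> 2 point(s)
  x = 13: RHS = 4, y in [2, 15]  -> 2 point(s)
  x = 14: RHS = 8, y in [5, 12]  -> 2 point(s)
  x = 16: RHS = 2, y in [6, 11]  -> 2 point(s)
Affine points: 13. Add the point at infinity: total = 14.

#E(F_17) = 14


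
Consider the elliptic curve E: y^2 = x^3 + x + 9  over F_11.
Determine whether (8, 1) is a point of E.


Check whether y^2 = x^3 + 1 x + 9 (mod 11) for (x, y) = (8, 1).
LHS: y^2 = 1^2 mod 11 = 1
RHS: x^3 + 1 x + 9 = 8^3 + 1*8 + 9 mod 11 = 1
LHS = RHS

Yes, on the curve


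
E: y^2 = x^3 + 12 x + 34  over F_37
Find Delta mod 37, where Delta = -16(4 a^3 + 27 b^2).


4 a^3 + 27 b^2 = 4*12^3 + 27*34^2 = 6912 + 31212 = 38124
Delta = -16 * (38124) = -609984
Delta mod 37 = 35

Delta = 35 (mod 37)


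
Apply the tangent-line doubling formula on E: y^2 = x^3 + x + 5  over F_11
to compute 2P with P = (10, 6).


Doubling: s = (3 x1^2 + a) / (2 y1)
s = (3*10^2 + 1) / (2*6) mod 11 = 4
x3 = s^2 - 2 x1 mod 11 = 4^2 - 2*10 = 7
y3 = s (x1 - x3) - y1 mod 11 = 4 * (10 - 7) - 6 = 6

2P = (7, 6)


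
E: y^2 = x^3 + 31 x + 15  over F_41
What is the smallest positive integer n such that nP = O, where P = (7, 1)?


Compute successive multiples of P until we hit O:
  1P = (7, 1)
  2P = (35, 8)
  3P = (17, 17)
  4P = (13, 14)
  5P = (20, 5)
  6P = (9, 11)
  7P = (9, 30)
  8P = (20, 36)
  ... (continuing to 13P)
  13P = O

ord(P) = 13


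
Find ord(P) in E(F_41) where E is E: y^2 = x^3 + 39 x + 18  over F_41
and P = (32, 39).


Compute successive multiples of P until we hit O:
  1P = (32, 39)
  2P = (17, 31)
  3P = (28, 26)
  4P = (30, 29)
  5P = (4, 19)
  6P = (3, 11)
  7P = (16, 33)
  8P = (13, 4)
  ... (continuing to 18P)
  18P = O

ord(P) = 18


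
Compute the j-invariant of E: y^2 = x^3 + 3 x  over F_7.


Delta = -16(4 a^3 + 27 b^2) mod 7 = 1
-1728 * (4 a)^3 = -1728 * (4*3)^3 mod 7 = 6
j = 6 * 1^(-1) mod 7 = 6

j = 6 (mod 7)


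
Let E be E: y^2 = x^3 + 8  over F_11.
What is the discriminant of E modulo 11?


4 a^3 + 27 b^2 = 4*0^3 + 27*8^2 = 0 + 1728 = 1728
Delta = -16 * (1728) = -27648
Delta mod 11 = 6

Delta = 6 (mod 11)


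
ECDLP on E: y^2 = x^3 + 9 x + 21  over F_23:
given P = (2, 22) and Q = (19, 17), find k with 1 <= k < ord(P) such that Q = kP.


Enumerate multiples of P until we hit Q = (19, 17):
  1P = (2, 22)
  2P = (20, 6)
  3P = (14, 4)
  4P = (15, 9)
  5P = (7, 6)
  6P = (4, 12)
  7P = (19, 17)
Match found at i = 7.

k = 7


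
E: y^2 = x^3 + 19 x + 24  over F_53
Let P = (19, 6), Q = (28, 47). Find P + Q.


P != Q, so use the chord formula.
s = (y2 - y1) / (x2 - x1) = (41) / (9) mod 53 = 34
x3 = s^2 - x1 - x2 mod 53 = 34^2 - 19 - 28 = 49
y3 = s (x1 - x3) - y1 mod 53 = 34 * (19 - 49) - 6 = 34

P + Q = (49, 34)
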